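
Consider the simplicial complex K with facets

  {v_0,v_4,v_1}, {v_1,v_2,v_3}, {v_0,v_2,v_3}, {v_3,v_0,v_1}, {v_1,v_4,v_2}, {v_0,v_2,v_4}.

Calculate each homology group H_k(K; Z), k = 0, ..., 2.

We work with the vertex ordering v_0 < v_1 < v_2 < v_3 < v_4. The simplices of K, each written with vertices in increasing order, are:

  0-simplices (5): [v_0], [v_1], [v_2], [v_3], [v_4]
  1-simplices (9): [v_0,v_1], [v_0,v_2], [v_0,v_3], [v_0,v_4], [v_1,v_2], [v_1,v_3], [v_1,v_4], [v_2,v_3], [v_2,v_4]
  2-simplices (6): [v_0,v_1,v_3], [v_0,v_1,v_4], [v_0,v_2,v_3], [v_0,v_2,v_4], [v_1,v_2,v_3], [v_1,v_2,v_4]

so the chain groups are C_0 ≅ Z^5, C_1 ≅ Z^9, C_2 ≅ Z^6.

Boundary ∂_1: C_1 → C_0 sends each edge [p,q] (with p < q) to q − p. For instance
  ∂[v_0,v_3] = [v_3] − [v_0].
The 5×9 boundary matrix has rank 4 and Smith normal form diag(1,1,1,1).

The boundary map ∂_2: C_2 → C_1 acts by ∂[p,q,r] = [q,r] − [p,r] + [p,q]. For instance
  ∂[v_0,v_1,v_3] = [v_1,v_3] − [v_0,v_3] + [v_0,v_1],
  ∂[v_1,v_2,v_3] = [v_2,v_3] − [v_1,v_3] + [v_1,v_2].
The resulting 9×6 matrix has rank 5, and its Smith normal form has invariant factors (1,1,1,1,1).

Reading off H_k = ker ∂_k / im ∂_{k+1}:

  H_0: rank C_0 − rank ∂_1 = 5 − 4 = 1, and the invariant factors of ∂_1 are all 1, so H_0 = Z.
  H_1: rank ker ∂_1 − rank ∂_2 = (9 − 4) − 5 = 0, and the invariant factors of ∂_2 are all 1, so H_1 = 0.
  H_2: rank ker ∂_2 − rank ∂_3 = (6 − 5) − 0 = 1, and there is no ∂_3, so H_2 = Z.

As a check, the Euler characteristic is 5 − 9 + 6 = 2, which agrees with 1 − 0 + 1 = 2.

H_0 = Z,  H_1 = 0,  H_2 = Z.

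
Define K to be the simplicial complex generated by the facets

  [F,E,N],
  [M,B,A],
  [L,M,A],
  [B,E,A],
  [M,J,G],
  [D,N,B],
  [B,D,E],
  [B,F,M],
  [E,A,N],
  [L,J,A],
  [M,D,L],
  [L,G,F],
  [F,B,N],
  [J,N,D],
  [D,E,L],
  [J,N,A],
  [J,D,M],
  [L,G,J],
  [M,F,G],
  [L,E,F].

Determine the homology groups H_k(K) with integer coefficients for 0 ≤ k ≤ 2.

We work with the vertex ordering A < B < D < E < F < G < J < L < M < N. The simplices of K, each written with vertices in increasing order, are:

  0-simplices (10): A, B, D, E, F, G, J, L, M, N
  1-simplices (30): AB, AE, AJ, AL, AM, AN, BD, BE, BF, BM, BN, DE, DJ, DL, DM, DN, EF, EL, EN, FG, FL, FM, FN, GJ, GL, GM, JL, JM, JN, LM
  2-simplices (20): ABE, ABM, AEN, AJL, AJN, ALM, BDE, BDN, BFM, BFN, DEL, DJM, DJN, DLM, EFL, EFN, FGL, FGM, GJL, GJM

giving chain groups C_0 ≅ Z^10, C_1 ≅ Z^30, C_2 ≅ Z^20.

The boundary map ∂_1: C_1 → C_0 maps an edge to its endpoints' difference, ∂[p,q] = q − p.
This gives a 10×30 integer matrix of rank 9; reducing to Smith normal form yields diagonal entries (1,1,1,1,1,1,1,1,1).

∂_2: C_2 → C_1 sends each 2-simplex [p,q,r] to [q,r] − [p,r] + [p,q]. For instance
  ∂AJL = JL − AL + AJ,
  ∂BFM = FM − BM + BF.
The 30×20 boundary matrix has rank 20 and Smith normal form diag(1,1,1,1,1,1,1,1,1,1,1,1,1,1,1,1,1,1,1,2).

Now H_k = ker ∂_k / im ∂_{k+1}, so:

  H_0: rank C_0 − rank ∂_1 = 10 − 9 = 1, and the invariant factors of ∂_1 are all 1, so H_0 ≅ Z.
  H_1: rank ker ∂_1 − rank ∂_2 = (30 − 9) − 20 = 1, and ∂_2 has invariant factor 2 > 1, so H_1 ≅ Z ⊕ Z_2.
  H_2: rank ker ∂_2 − rank ∂_3 = (20 − 20) − 0 = 0, and there is no ∂_3, so H_2 ≅ 0.

(K is a triangulation of the Klein bottle.)

H_0 = Z,  H_1 = Z ⊕ Z_2,  H_2 = 0.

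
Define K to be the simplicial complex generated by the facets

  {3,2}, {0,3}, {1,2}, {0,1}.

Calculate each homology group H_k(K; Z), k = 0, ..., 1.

K has 4 vertices, 4 edges.
rank ∂_0 = 0, rank ∂_1 = 3 ⇒ b_0 = 4 − 0 − 3 = 1; all invariant factors of ∂_1 are 1 so no torsion. So H_0 = Z.
rank ∂_1 = 3, rank ∂_2 = 0 ⇒ b_1 = 4 − 3 − 0 = 1. So H_1 = Z.

H_0 = Z,  H_1 = Z.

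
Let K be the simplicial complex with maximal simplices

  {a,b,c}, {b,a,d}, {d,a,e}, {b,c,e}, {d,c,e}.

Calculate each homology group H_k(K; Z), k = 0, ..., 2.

K has 5 vertices, 10 edges, 5 triangles.
rank ∂_0 = 0, rank ∂_1 = 4 ⇒ b_0 = 5 − 0 − 4 = 1; all invariant factors of ∂_1 are 1 so no torsion. So H_0 = Z.
rank ∂_1 = 4, rank ∂_2 = 5 ⇒ b_1 = 10 − 4 − 5 = 1; all invariant factors of ∂_2 are 1 so no torsion. So H_1 = Z.
rank ∂_2 = 5, rank ∂_3 = 0 ⇒ b_2 = 5 − 5 − 0 = 0. So H_2 = 0.

H_0 ≅ Z,  H_1 ≅ Z,  H_2 = 0.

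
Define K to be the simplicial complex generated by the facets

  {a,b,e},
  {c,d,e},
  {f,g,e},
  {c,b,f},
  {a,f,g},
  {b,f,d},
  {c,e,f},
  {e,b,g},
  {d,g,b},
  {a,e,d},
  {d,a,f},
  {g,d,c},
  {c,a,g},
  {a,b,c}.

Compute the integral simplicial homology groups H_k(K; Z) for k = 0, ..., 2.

H_0 = Z,  H_1 = Z^2,  H_2 = Z.

Order the vertices as a < b < c < d < e < f < g. Listing each simplex with vertices in this order, K has dimension 2 with simplices:

  0-simplices (7): a, b, c, d, e, f, g
  1-simplices (21): ab, ac, ad, ae, af, ag, bc, bd, be, bf, bg, cd, ce, cf, cg, de, df, dg, ef, eg, fg
  2-simplices (14): abc, abe, acg, ade, adf, afg, bcf, bdf, bdg, beg, cde, cdg, cef, efg

so the chain groups are C_0 ≅ Z^7, C_1 ≅ Z^21, C_2 ≅ Z^14.

The boundary map ∂_1: C_1 → C_0 is given by ∂[p,q] = [q] − [p]. For instance
  ∂eg = g − e.
As a 7×21 matrix over Z this has rank 6, with invariant factors (1,1,1,1,1,1).

Boundary ∂_2: C_2 → C_1 acts by ∂[p,q,r] = [q,r] − [p,r] + [p,q]. For instance
  ∂cdg = dg − cg + cd,
  ∂abe = be − ae + ab.
The resulting 21×14 matrix has rank 13, and its Smith normal form has invariant factors (1,1,1,1,1,1,1,1,1,1,1,1,1).

Computing H_k = (kernel of ∂_k) / (image of ∂_{k+1}):

  H_0: rank C_0 − rank ∂_1 = 7 − 6 = 1, and the invariant factors of ∂_1 are all 1, so H_0 ≅ Z.
  H_1: rank ker ∂_1 − rank ∂_2 = (21 − 6) − 13 = 2, and the invariant factors of ∂_2 are all 1, so H_1 ≅ Z^2.
  H_2: rank ker ∂_2 − rank ∂_3 = (14 − 13) − 0 = 1, and there is no ∂_3, so H_2 ≅ Z.

As a check, the Euler characteristic is 7 − 21 + 14 = 0, which agrees with 1 − 2 + 1 = 0.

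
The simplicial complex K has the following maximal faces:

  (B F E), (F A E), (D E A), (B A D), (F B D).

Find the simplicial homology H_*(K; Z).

H_0 ≅ Z,  H_1 ≅ Z,  H_2 = 0.

Order the vertices as A < B < D < E < F. Listing each simplex with vertices in this order, K has dimension 2 with simplices:

  0-simplices (5): A, B, D, E, F
  1-simplices (10): AB, AD, AE, AF, BD, BE, BF, DE, DF, EF
  2-simplices (5): ABD, ADE, AEF, BDF, BEF

giving chain groups C_0 ≅ Z^5, C_1 ≅ Z^10, C_2 ≅ Z^5.

Boundary ∂_1: C_1 → C_0 is given by ∂[p,q] = [q] − [p]. For instance
  ∂AB = B − A.
This gives a 5×10 integer matrix of rank 4; reducing to Smith normal form yields diagonal entries (1,1,1,1).

The boundary map ∂_2: C_2 → C_1 maps a triangle to the signed sum of its edges. For instance
  ∂ABD = BD − AD + AB,
  ∂BEF = EF − BF + BE.
The 10×5 boundary matrix has rank 5 and Smith normal form diag(1,1,1,1,1).

Reading off H_k = ker ∂_k / im ∂_{k+1}:

  H_0: rank C_0 − rank ∂_1 = 5 − 4 = 1, and the invariant factors of ∂_1 are all 1, so H_0 ≅ Z.
  H_1: rank ker ∂_1 − rank ∂_2 = (10 − 4) − 5 = 1, and the invariant factors of ∂_2 are all 1, so H_1 ≅ Z.
  H_2: rank ker ∂_2 − rank ∂_3 = (5 − 5) − 0 = 0, and there is no ∂_3, so H_2 ≅ 0.

As a check, the Euler characteristic is 5 − 10 + 5 = 0, which agrees with 1 − 1 + 0 = 0.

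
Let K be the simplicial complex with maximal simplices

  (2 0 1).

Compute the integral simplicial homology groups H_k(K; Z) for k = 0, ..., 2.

H_0 = Z,  H_1 = 0,  H_2 = 0.

Fix the vertex order 0 < 1 < 2 and write every simplex with vertices in increasing order. Then dim K = 2 and the simplices of K are:

  0-simplices (3): [0], [1], [2]
  1-simplices (3): [0,1], [0,2], [1,2]
  2-simplices (1): [0,1,2]

giving chain groups C_0 ≅ Z^3, C_1 ≅ Z^3, C_2 ≅ Z^1.

The boundary map ∂_1: C_1 → C_0 sends each edge [p,q] (with p < q) to q − p. For instance
  ∂[0,2] = [2] − [0].
The 3×3 boundary matrix has rank 2 and Smith normal form diag(1,1).

The boundary map ∂_2: C_2 → C_1 acts by ∂[p,q,r] = [q,r] − [p,r] + [p,q]. For instance
  ∂[0,1,2] = [1,2] − [0,2] + [0,1].
This gives a 3×1 integer matrix of rank 1; reducing to Smith normal form yields diagonal entries (1).

Computing H_k = (kernel of ∂_k) / (image of ∂_{k+1}):

  H_0: rank C_0 − rank ∂_1 = 3 − 2 = 1, and the invariant factors of ∂_1 are all 1, so H_0 = Z.
  H_1: rank ker ∂_1 − rank ∂_2 = (3 − 2) − 1 = 0, and the invariant factors of ∂_2 are all 1, so H_1 = 0.
  H_2: rank ker ∂_2 − rank ∂_3 = (1 − 1) − 0 = 0, and there is no ∂_3, so H_2 = 0.

As a check, the Euler characteristic is 3 − 3 + 1 = 1, which agrees with 1 − 0 + 0 = 1.
(K is a triangulation of the 2-simplex.)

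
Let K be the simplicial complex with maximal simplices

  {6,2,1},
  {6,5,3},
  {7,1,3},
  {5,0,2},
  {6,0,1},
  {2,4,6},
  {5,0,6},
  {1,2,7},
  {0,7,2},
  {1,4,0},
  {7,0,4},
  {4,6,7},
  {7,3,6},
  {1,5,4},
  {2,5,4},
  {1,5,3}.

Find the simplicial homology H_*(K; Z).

H_0 ≅ Z,  H_1 ≅ Z^2,  H_2 ≅ Z.

Order the vertices as 0 < 1 < 2 < 3 < 4 < 5 < 6 < 7. Listing each simplex with vertices in this order, K has dimension 2 with simplices:

  0-simplices (8): [0], [1], [2], [3], [4], [5], [6], [7]
  1-simplices (24): (24 of them)
  2-simplices (16): [0,1,4], [0,1,6], [0,2,5], [0,2,7], [0,4,7], [0,5,6], [1,2,6], [1,2,7], [1,3,5], [1,3,7], [1,4,5], [2,4,5], [2,4,6], [3,5,6], [3,6,7], [4,6,7]

Hence C_0 ≅ Z^8, C_1 ≅ Z^24, C_2 ≅ Z^16.

∂_1: C_1 → C_0 maps an edge to its endpoints' difference, ∂[p,q] = q − p.
As a 8×24 matrix over Z this has rank 7, with invariant factors (1,1,1,1,1,1,1).

Boundary ∂_2: C_2 → C_1 acts by ∂[p,q,r] = [q,r] − [p,r] + [p,q]. For instance
  ∂[2,4,5] = [4,5] − [2,5] + [2,4],
  ∂[0,1,6] = [1,6] − [0,6] + [0,1].
The resulting 24×16 matrix has rank 15, and its Smith normal form has invariant factors (1,1,1,1,1,1,1,1,1,1,1,1,1,1,1).

Computing H_k = (kernel of ∂_k) / (image of ∂_{k+1}):

  H_0: rank C_0 − rank ∂_1 = 8 − 7 = 1, and the invariant factors of ∂_1 are all 1, so H_0 ≅ Z.
  H_1: rank ker ∂_1 − rank ∂_2 = (24 − 7) − 15 = 2, and the invariant factors of ∂_2 are all 1, so H_1 ≅ Z^2.
  H_2: rank ker ∂_2 − rank ∂_3 = (16 − 15) − 0 = 1, and there is no ∂_3, so H_2 ≅ Z.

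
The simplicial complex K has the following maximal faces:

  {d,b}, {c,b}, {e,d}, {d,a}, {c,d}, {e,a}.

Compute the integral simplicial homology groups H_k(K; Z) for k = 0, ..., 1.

K has 5 vertices, 6 edges.
rank ∂_0 = 0, rank ∂_1 = 4 ⇒ b_0 = 5 − 0 − 4 = 1; all invariant factors of ∂_1 are 1 so no torsion. So H_0 = Z.
rank ∂_1 = 4, rank ∂_2 = 0 ⇒ b_1 = 6 − 4 − 0 = 2. So H_1 = Z^2.

H_0 = Z,  H_1 = Z^2.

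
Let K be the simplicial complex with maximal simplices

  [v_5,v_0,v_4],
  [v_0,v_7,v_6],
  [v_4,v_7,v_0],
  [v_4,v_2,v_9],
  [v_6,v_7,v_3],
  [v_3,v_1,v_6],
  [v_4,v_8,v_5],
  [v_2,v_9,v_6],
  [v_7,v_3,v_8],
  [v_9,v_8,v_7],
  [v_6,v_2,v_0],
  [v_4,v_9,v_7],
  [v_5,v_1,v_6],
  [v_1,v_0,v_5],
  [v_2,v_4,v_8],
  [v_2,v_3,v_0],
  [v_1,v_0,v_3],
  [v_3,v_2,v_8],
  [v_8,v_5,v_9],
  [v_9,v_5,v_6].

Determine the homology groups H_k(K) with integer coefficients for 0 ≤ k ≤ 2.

We work with the vertex ordering v_0 < v_1 < v_2 < v_3 < v_4 < v_5 < v_6 < v_7 < v_8 < v_9. The simplices of K, each written with vertices in increasing order, are:

  0-simplices (10): [v_0], [v_1], [v_2], [v_3], [v_4], [v_5], [v_6], [v_7], [v_8], [v_9]
  1-simplices (30): (30 of them)
  2-simplices (20): (20 of them)

Hence C_0 ≅ Z^10, C_1 ≅ Z^30, C_2 ≅ Z^20.

Boundary ∂_1: C_1 → C_0 is given by ∂[p,q] = [q] − [p]. For instance
  ∂[v_5,v_9] = [v_9] − [v_5].
The resulting 10×30 matrix has rank 9, and its Smith normal form has invariant factors (1,1,1,1,1,1,1,1,1).

∂_2: C_2 → C_1 sends each 2-simplex [p,q,r] to [q,r] − [p,r] + [p,q]. For instance
  ∂[v_2,v_3,v_8] = [v_3,v_8] − [v_2,v_8] + [v_2,v_3],
  ∂[v_0,v_2,v_3] = [v_2,v_3] − [v_0,v_3] + [v_0,v_2].
This gives a 30×20 integer matrix of rank 20; reducing to Smith normal form yields diagonal entries (1,1,1,1,1,1,1,1,1,1,1,1,1,1,1,1,1,1,1,2).

Computing H_k = (kernel of ∂_k) / (image of ∂_{k+1}):

  H_0: rank C_0 − rank ∂_1 = 10 − 9 = 1, and the invariant factors of ∂_1 are all 1, so H_0 = Z.
  H_1: rank ker ∂_1 − rank ∂_2 = (30 − 9) − 20 = 1, and ∂_2 has invariant factor 2 > 1, so H_1 = Z × Z/2.
  H_2: rank ker ∂_2 − rank ∂_3 = (20 − 20) − 0 = 0, and there is no ∂_3, so H_2 = 0.

H_0 ≅ Z,  H_1 ≅ Z × Z/2,  H_2 = 0.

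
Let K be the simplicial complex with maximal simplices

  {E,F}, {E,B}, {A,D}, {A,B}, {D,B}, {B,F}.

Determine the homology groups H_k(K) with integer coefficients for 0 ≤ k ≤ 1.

H_0 = Z,  H_1 = Z^2.

We work with the vertex ordering A < B < D < E < F. The simplices of K, each written with vertices in increasing order, are:

  0-simplices (5): A, B, D, E, F
  1-simplices (6): AB, AD, BD, BE, BF, EF

giving chain groups C_0 ≅ Z^5, C_1 ≅ Z^6.

Boundary ∂_1: C_1 → C_0 sends each edge [p,q] (with p < q) to q − p. For instance
  ∂AB = B − A.
The 5×6 boundary matrix has rank 4 and Smith normal form diag(1,1,1,1).

From H_k ≅ ker(∂_k) / im(∂_{k+1}) we obtain:

  H_0: rank C_0 − rank ∂_1 = 5 − 4 = 1, and the invariant factors of ∂_1 are all 1, so H_0 = Z.
  H_1: rank ker ∂_1 − rank ∂_2 = (6 − 4) − 0 = 2, and there is no ∂_2, so H_1 = Z^2.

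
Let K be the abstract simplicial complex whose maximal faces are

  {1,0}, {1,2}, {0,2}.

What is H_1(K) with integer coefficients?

Order the vertices as 0 < 1 < 2. Listing each simplex with vertices in this order, K has dimension 1 with simplices:

  0-simplices (3): [0], [1], [2]
  1-simplices (3): [0,1], [0,2], [1,2]

Hence C_0 ≅ Z^3, C_1 ≅ Z^3.

The boundary map ∂_1: C_1 → C_0 sends each edge [p,q] (with p < q) to q − p. For instance
  ∂[0,2] = [2] − [0].
As a 3×3 matrix over Z this has rank 2, with invariant factors (1,1).

Computing H_k = (kernel of ∂_k) / (image of ∂_{k+1}):

  H_1: rank ker ∂_1 − rank ∂_2 = (3 − 2) − 0 = 1, and there is no ∂_2, so H_1 ≅ Z.

H_1 = Z.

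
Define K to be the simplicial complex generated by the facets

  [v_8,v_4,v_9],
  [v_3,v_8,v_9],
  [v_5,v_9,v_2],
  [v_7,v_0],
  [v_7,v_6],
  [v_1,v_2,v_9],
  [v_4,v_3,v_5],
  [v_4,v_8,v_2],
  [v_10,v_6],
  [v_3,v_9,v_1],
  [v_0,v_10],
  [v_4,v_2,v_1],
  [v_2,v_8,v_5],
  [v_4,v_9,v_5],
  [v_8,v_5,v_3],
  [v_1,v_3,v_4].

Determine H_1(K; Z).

H_1 = Z ⊕ Z/2.

We work with the vertex ordering v_0 < v_1 < v_2 < v_3 < v_4 < v_5 < v_6 < v_7 < v_8 < v_9 < v_10. The simplices of K, each written with vertices in increasing order, are:

  0-simplices (11): [v_0], [v_1], [v_2], [v_3], [v_4], [v_5], [v_6], [v_7], [v_8], [v_9], [v_10]
  1-simplices (22): (22 of them)
  2-simplices (12): (12 of them)

so the chain groups are C_0 ≅ Z^11, C_1 ≅ Z^22, C_2 ≅ Z^12.

The boundary map ∂_1: C_1 → C_0 sends each edge [p,q] (with p < q) to q − p.
This gives a 11×22 integer matrix of rank 9; reducing to Smith normal form yields diagonal entries (1,1,1,1,1,1,1,1,1).

Boundary ∂_2: C_2 → C_1 sends each 2-simplex [p,q,r] to [q,r] − [p,r] + [p,q]. For instance
  ∂[v_1,v_2,v_4] = [v_2,v_4] − [v_1,v_4] + [v_1,v_2],
  ∂[v_2,v_4,v_8] = [v_4,v_8] − [v_2,v_8] + [v_2,v_4].
The resulting 22×12 matrix has rank 12, and its Smith normal form has invariant factors (1,1,1,1,1,1,1,1,1,1,1,2).

Now H_k = ker ∂_k / im ∂_{k+1}, so:

  H_1: rank ker ∂_1 − rank ∂_2 = (22 − 9) − 12 = 1, and ∂_2 has invariant factor 2 > 1, so H_1 = Z ⊕ Z/2.

(K is a triangulation of the disjoint union of the circle S^1 and the real projective plane RP^2.)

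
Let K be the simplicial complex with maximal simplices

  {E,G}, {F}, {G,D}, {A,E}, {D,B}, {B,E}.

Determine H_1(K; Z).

We work with the vertex ordering A < B < D < E < F < G. The simplices of K, each written with vertices in increasing order, are:

  0-simplices (6): A, B, D, E, F, G
  1-simplices (5): AE, BD, BE, DG, EG

Hence C_0 ≅ Z^6, C_1 ≅ Z^5.

The boundary map ∂_1: C_1 → C_0 maps an edge to its endpoints' difference, ∂[p,q] = q − p. For instance
  ∂DG = G − D.
As a 6×5 matrix over Z this has rank 4, with invariant factors (1,1,1,1).

Reading off H_k = ker ∂_k / im ∂_{k+1}:

  H_1: rank ker ∂_1 − rank ∂_2 = (5 − 4) − 0 = 1, and there is no ∂_2, so H_1 ≅ Z.

H_1 ≅ Z.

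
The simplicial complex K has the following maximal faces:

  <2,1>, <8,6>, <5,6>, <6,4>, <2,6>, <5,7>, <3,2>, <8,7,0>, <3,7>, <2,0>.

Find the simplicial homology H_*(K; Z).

H_0 ≅ Z,  H_1 ≅ Z^3,  H_2 = 0.

K has 9 vertices, 12 edges, 1 triangle.
rank ∂_0 = 0, rank ∂_1 = 8 ⇒ b_0 = 9 − 0 − 8 = 1; all invariant factors of ∂_1 are 1 so no torsion. So H_0 ≅ Z.
rank ∂_1 = 8, rank ∂_2 = 1 ⇒ b_1 = 12 − 8 − 1 = 3; all invariant factors of ∂_2 are 1 so no torsion. So H_1 ≅ Z^3.
rank ∂_2 = 1, rank ∂_3 = 0 ⇒ b_2 = 1 − 1 − 0 = 0. So H_2 ≅ 0.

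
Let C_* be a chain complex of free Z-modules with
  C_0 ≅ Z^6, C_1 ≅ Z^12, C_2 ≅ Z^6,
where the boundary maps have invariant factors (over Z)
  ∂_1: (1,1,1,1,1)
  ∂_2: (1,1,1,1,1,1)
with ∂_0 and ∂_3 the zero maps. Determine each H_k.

H_0: b_0 = 6 − 0 − 5 = 1; torsion from ∂_1 factors > 1: none. So H_0 ≅ Z.
H_1: b_1 = 12 − 5 − 6 = 1; torsion from ∂_2 factors > 1: none. So H_1 ≅ Z.
H_2: b_2 = 6 − 6 − 0 = 0; torsion from ∂_3 factors > 1: none. So H_2 ≅ 0.

H_0 ≅ Z,  H_1 ≅ Z,  H_2 = 0.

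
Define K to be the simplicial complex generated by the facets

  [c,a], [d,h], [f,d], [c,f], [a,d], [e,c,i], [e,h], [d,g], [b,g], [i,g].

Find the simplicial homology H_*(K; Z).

H_0 = Z,  H_1 = Z^3,  H_2 = 0.

Order the vertices as a < b < c < d < e < f < g < h < i. Listing each simplex with vertices in this order, K has dimension 2 with simplices:

  0-simplices (9): a, b, c, d, e, f, g, h, i
  1-simplices (12): ac, ad, bg, ce, cf, ci, df, dg, dh, eh, ei, gi
  2-simplices (1): cei

Hence C_0 ≅ Z^9, C_1 ≅ Z^12, C_2 ≅ Z^1.

∂_1: C_1 → C_0 sends each edge [p,q] (with p < q) to q − p.
This gives a 9×12 integer matrix of rank 8; reducing to Smith normal form yields diagonal entries (1,1,1,1,1,1,1,1).

Boundary ∂_2: C_2 → C_1 maps a triangle to the signed sum of its edges. For instance
  ∂cei = ei − ci + ce.
This gives a 12×1 integer matrix of rank 1; reducing to Smith normal form yields diagonal entries (1).

Now H_k = ker ∂_k / im ∂_{k+1}, so:

  H_0: rank C_0 − rank ∂_1 = 9 − 8 = 1, and the invariant factors of ∂_1 are all 1, so H_0 = Z.
  H_1: rank ker ∂_1 − rank ∂_2 = (12 − 8) − 1 = 3, and the invariant factors of ∂_2 are all 1, so H_1 = Z^3.
  H_2: rank ker ∂_2 − rank ∂_3 = (1 − 1) − 0 = 0, and there is no ∂_3, so H_2 = 0.

As a check, the Euler characteristic is 9 − 12 + 1 = -2, which agrees with 1 − 3 + 0 = -2.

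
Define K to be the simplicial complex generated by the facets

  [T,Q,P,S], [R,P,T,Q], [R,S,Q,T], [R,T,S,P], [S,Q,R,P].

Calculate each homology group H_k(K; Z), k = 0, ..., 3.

Fix the vertex order P < Q < R < S < T and write every simplex with vertices in increasing order. Then dim K = 3 and the simplices of K are:

  0-simplices (5): P, Q, R, S, T
  1-simplices (10): PQ, PR, PS, PT, QR, QS, QT, RS, RT, ST
  2-simplices (10): PQR, PQS, PQT, PRS, PRT, PST, QRS, QRT, QST, RST
  3-simplices (5): PQRS, PQRT, PQST, PRST, QRST

Hence C_0 ≅ Z^5, C_1 ≅ Z^10, C_2 ≅ Z^10, C_3 ≅ Z^5.

∂_1: C_1 → C_0 maps an edge to its endpoints' difference, ∂[p,q] = q − p. For instance
  ∂RT = T − R.
As a 5×10 matrix over Z this has rank 4, with invariant factors (1,1,1,1).

Boundary ∂_2: C_2 → C_1 sends each 2-simplex [p,q,r] to [q,r] − [p,r] + [p,q]. For instance
  ∂PQR = QR − PR + PQ,
  ∂QRS = RS − QS + QR.
The 10×10 boundary matrix has rank 6 and Smith normal form diag(1,1,1,1,1,1).

Boundary ∂_3: C_3 → C_2 sends each 3-simplex σ to the alternating sum Σ_i (−1)^i (σ with its i-th vertex removed). For instance
  ∂PQST = QST − PST + PQT − PQS,
  ∂PQRT = QRT − PRT + PQT − PQR.
The 10×5 boundary matrix has rank 4 and Smith normal form diag(1,1,1,1).

From H_k ≅ ker(∂_k) / im(∂_{k+1}) we obtain:

  H_0: rank C_0 − rank ∂_1 = 5 − 4 = 1, and the invariant factors of ∂_1 are all 1, so H_0 = Z.
  H_1: rank ker ∂_1 − rank ∂_2 = (10 − 4) − 6 = 0, and the invariant factors of ∂_2 are all 1, so H_1 = 0.
  H_2: rank ker ∂_2 − rank ∂_3 = (10 − 6) − 4 = 0, and the invariant factors of ∂_3 are all 1, so H_2 = 0.
  H_3: rank ker ∂_3 − rank ∂_4 = (5 − 4) − 0 = 1, and there is no ∂_4, so H_3 = Z.

H_0 = Z,  H_1 = 0,  H_2 = 0,  H_3 = Z.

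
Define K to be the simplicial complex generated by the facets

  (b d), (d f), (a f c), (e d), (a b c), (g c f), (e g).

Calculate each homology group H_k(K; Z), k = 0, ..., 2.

H_0 = Z,  H_1 = Z^2,  H_2 = 0.

K has 7 vertices, 11 edges, 3 triangles.
rank ∂_0 = 0, rank ∂_1 = 6 ⇒ b_0 = 7 − 0 − 6 = 1; all invariant factors of ∂_1 are 1 so no torsion. So H_0 ≅ Z.
rank ∂_1 = 6, rank ∂_2 = 3 ⇒ b_1 = 11 − 6 − 3 = 2; all invariant factors of ∂_2 are 1 so no torsion. So H_1 ≅ Z^2.
rank ∂_2 = 3, rank ∂_3 = 0 ⇒ b_2 = 3 − 3 − 0 = 0. So H_2 ≅ 0.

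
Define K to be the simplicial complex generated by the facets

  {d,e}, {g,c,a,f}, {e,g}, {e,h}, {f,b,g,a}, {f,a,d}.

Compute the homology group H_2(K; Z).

H_2 ≅ 0.

K has 8 vertices, 14 edges, 8 triangles, 2 3-simplices.
rank ∂_2 = 6, rank ∂_3 = 2 ⇒ b_2 = 8 − 6 − 2 = 0; all invariant factors of ∂_3 are 1 so no torsion. So H_2 ≅ 0.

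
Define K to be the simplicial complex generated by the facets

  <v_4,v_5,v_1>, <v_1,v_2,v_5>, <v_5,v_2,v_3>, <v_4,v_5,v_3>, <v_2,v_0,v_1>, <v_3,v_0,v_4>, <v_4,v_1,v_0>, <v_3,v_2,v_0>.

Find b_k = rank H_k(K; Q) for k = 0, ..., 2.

b_0 = 1, b_1 = 0, b_2 = 1.

Take the total order v_0 < v_1 < v_2 < v_3 < v_4 < v_5 on the vertex set. Then K (dimension 2) consists of the simplices:

  0-simplices (6): [v_0], [v_1], [v_2], [v_3], [v_4], [v_5]
  1-simplices (12): [v_0,v_1], [v_0,v_2], [v_0,v_3], [v_0,v_4], [v_1,v_2], [v_1,v_4], [v_1,v_5], [v_2,v_3], [v_2,v_5], [v_3,v_4], [v_3,v_5], [v_4,v_5]
  2-simplices (8): [v_0,v_1,v_2], [v_0,v_1,v_4], [v_0,v_2,v_3], [v_0,v_3,v_4], [v_1,v_2,v_5], [v_1,v_4,v_5], [v_2,v_3,v_5], [v_3,v_4,v_5]

Hence C_0 ≅ Z^6, C_1 ≅ Z^12, C_2 ≅ Z^8.

∂_1: C_1 → C_0 is given by ∂[p,q] = [q] − [p].
As a 6×12 matrix over Z this has rank 5, with invariant factors (1,1,1,1,1).

Boundary ∂_2: C_2 → C_1 maps a triangle to the signed sum of its edges. For instance
  ∂[v_1,v_2,v_5] = [v_2,v_5] − [v_1,v_5] + [v_1,v_2],
  ∂[v_0,v_2,v_3] = [v_2,v_3] − [v_0,v_3] + [v_0,v_2].
The 12×8 boundary matrix has rank 7 and Smith normal form diag(1,1,1,1,1,1,1).

From H_k ≅ ker(∂_k) / im(∂_{k+1}) we obtain:

  H_0: rank C_0 − rank ∂_1 = 6 − 5 = 1, and the invariant factors of ∂_1 are all 1, so H_0 = Z.
  H_1: rank ker ∂_1 − rank ∂_2 = (12 − 5) − 7 = 0, and the invariant factors of ∂_2 are all 1, so H_1 = 0.
  H_2: rank ker ∂_2 − rank ∂_3 = (8 − 7) − 0 = 1, and there is no ∂_3, so H_2 = Z.

Hence the Betti numbers are b_0 = 1, b_1 = 0, b_2 = 1.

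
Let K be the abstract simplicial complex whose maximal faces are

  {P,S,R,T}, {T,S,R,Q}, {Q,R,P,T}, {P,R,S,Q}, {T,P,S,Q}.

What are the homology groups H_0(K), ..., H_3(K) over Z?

H_0 ≅ Z,  H_1 = 0,  H_2 = 0,  H_3 ≅ Z.

K has 5 vertices, 10 edges, 10 triangles, 5 3-simplices.
rank ∂_0 = 0, rank ∂_1 = 4 ⇒ b_0 = 5 − 0 − 4 = 1; all invariant factors of ∂_1 are 1 so no torsion. So H_0 ≅ Z.
rank ∂_1 = 4, rank ∂_2 = 6 ⇒ b_1 = 10 − 4 − 6 = 0; all invariant factors of ∂_2 are 1 so no torsion. So H_1 ≅ 0.
rank ∂_2 = 6, rank ∂_3 = 4 ⇒ b_2 = 10 − 6 − 4 = 0; all invariant factors of ∂_3 are 1 so no torsion. So H_2 ≅ 0.
rank ∂_3 = 4, rank ∂_4 = 0 ⇒ b_3 = 5 − 4 − 0 = 1. So H_3 ≅ Z.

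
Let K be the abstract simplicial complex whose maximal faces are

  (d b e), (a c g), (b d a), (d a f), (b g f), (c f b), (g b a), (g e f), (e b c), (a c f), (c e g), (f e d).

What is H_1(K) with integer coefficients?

Take the total order a < b < c < d < e < f < g on the vertex set. Then K (dimension 2) consists of the simplices:

  0-simplices (7): a, b, c, d, e, f, g
  1-simplices (18): ab, ac, ad, af, ag, bc, bd, be, bf, bg, ce, cf, cg, de, df, ef, eg, fg
  2-simplices (12): abd, abg, acf, acg, adf, bce, bcf, bde, bfg, ceg, def, efg

giving chain groups C_0 ≅ Z^7, C_1 ≅ Z^18, C_2 ≅ Z^12.

The boundary map ∂_1: C_1 → C_0 maps an edge to its endpoints' difference, ∂[p,q] = q − p.
The resulting 7×18 matrix has rank 6, and its Smith normal form has invariant factors (1,1,1,1,1,1).

Boundary ∂_2: C_2 → C_1 maps a triangle to the signed sum of its edges. For instance
  ∂bde = de − be + bd,
  ∂acg = cg − ag + ac.
The 18×12 boundary matrix has rank 12 and Smith normal form diag(1,1,1,1,1,1,1,1,1,1,1,2).

From H_k ≅ ker(∂_k) / im(∂_{k+1}) we obtain:

  H_1: rank ker ∂_1 − rank ∂_2 = (18 − 6) − 12 = 0, and ∂_2 has invariant factor 2 > 1, so H_1 = Z/2Z.

H_1 ≅ Z/2Z.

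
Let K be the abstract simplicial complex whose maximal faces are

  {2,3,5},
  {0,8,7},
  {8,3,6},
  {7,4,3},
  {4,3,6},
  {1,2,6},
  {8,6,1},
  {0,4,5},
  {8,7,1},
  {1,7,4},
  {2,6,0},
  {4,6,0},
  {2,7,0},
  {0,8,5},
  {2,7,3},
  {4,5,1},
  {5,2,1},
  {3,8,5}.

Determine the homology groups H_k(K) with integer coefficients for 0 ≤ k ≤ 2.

Fix the vertex order 0 < 1 < 2 < 3 < 4 < 5 < 6 < 7 < 8 and write every simplex with vertices in increasing order. Then dim K = 2 and the simplices of K are:

  0-simplices (9): [0], [1], [2], [3], [4], [5], [6], [7], [8]
  1-simplices (27): (27 of them)
  2-simplices (18): [0,2,6], [0,2,7], [0,4,5], [0,4,6], [0,5,8], [0,7,8], [1,2,5], [1,2,6], [1,4,5], [1,4,7], [1,6,8], [1,7,8], [2,3,5], [2,3,7], [3,4,6], [3,4,7], [3,5,8], [3,6,8]

giving chain groups C_0 ≅ Z^9, C_1 ≅ Z^27, C_2 ≅ Z^18.

∂_1: C_1 → C_0 sends each edge [p,q] (with p < q) to q − p.
This gives a 9×27 integer matrix of rank 8; reducing to Smith normal form yields diagonal entries (1,1,1,1,1,1,1,1).

Boundary ∂_2: C_2 → C_1 sends each 2-simplex [p,q,r] to [q,r] − [p,r] + [p,q]. For instance
  ∂[3,5,8] = [5,8] − [3,8] + [3,5],
  ∂[0,2,6] = [2,6] − [0,6] + [0,2].
This gives a 27×18 integer matrix of rank 17; reducing to Smith normal form yields diagonal entries (1,1,1,1,1,1,1,1,1,1,1,1,1,1,1,1,1).

Computing H_k = (kernel of ∂_k) / (image of ∂_{k+1}):

  H_0: rank C_0 − rank ∂_1 = 9 − 8 = 1, and the invariant factors of ∂_1 are all 1, so H_0 ≅ Z.
  H_1: rank ker ∂_1 − rank ∂_2 = (27 − 8) − 17 = 2, and the invariant factors of ∂_2 are all 1, so H_1 ≅ Z^2.
  H_2: rank ker ∂_2 − rank ∂_3 = (18 − 17) − 0 = 1, and there is no ∂_3, so H_2 ≅ Z.

As a check, the Euler characteristic is 9 − 27 + 18 = 0, which agrees with 1 − 2 + 1 = 0.

H_0 ≅ Z,  H_1 ≅ Z^2,  H_2 ≅ Z.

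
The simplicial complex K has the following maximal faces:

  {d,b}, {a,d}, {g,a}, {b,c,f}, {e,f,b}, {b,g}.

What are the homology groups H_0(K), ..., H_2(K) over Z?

H_0 = Z,  H_1 = Z,  H_2 = 0.

Take the total order a < b < c < d < e < f < g on the vertex set. Then K (dimension 2) consists of the simplices:

  0-simplices (7): a, b, c, d, e, f, g
  1-simplices (9): ad, ag, bc, bd, be, bf, bg, cf, ef
  2-simplices (2): bcf, bef

Hence C_0 ≅ Z^7, C_1 ≅ Z^9, C_2 ≅ Z^2.

∂_1: C_1 → C_0 maps an edge to its endpoints' difference, ∂[p,q] = q − p. For instance
  ∂be = e − b.
As a 7×9 matrix over Z this has rank 6, with invariant factors (1,1,1,1,1,1).

Boundary ∂_2: C_2 → C_1 maps a triangle to the signed sum of its edges. For instance
  ∂bcf = cf − bf + bc,
  ∂bef = ef − bf + be.
The resulting 9×2 matrix has rank 2, and its Smith normal form has invariant factors (1,1).

From H_k ≅ ker(∂_k) / im(∂_{k+1}) we obtain:

  H_0: rank C_0 − rank ∂_1 = 7 − 6 = 1, and the invariant factors of ∂_1 are all 1, so H_0 = Z.
  H_1: rank ker ∂_1 − rank ∂_2 = (9 − 6) − 2 = 1, and the invariant factors of ∂_2 are all 1, so H_1 = Z.
  H_2: rank ker ∂_2 − rank ∂_3 = (2 − 2) − 0 = 0, and there is no ∂_3, so H_2 = 0.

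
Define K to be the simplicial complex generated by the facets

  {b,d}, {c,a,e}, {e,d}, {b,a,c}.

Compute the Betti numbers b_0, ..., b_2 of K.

Take the total order a < b < c < d < e on the vertex set. Then K (dimension 2) consists of the simplices:

  0-simplices (5): a, b, c, d, e
  1-simplices (7): ab, ac, ae, bc, bd, ce, de
  2-simplices (2): abc, ace

giving chain groups C_0 ≅ Z^5, C_1 ≅ Z^7, C_2 ≅ Z^2.

The boundary map ∂_1: C_1 → C_0 maps an edge to its endpoints' difference, ∂[p,q] = q − p.
This gives a 5×7 integer matrix of rank 4; reducing to Smith normal form yields diagonal entries (1,1,1,1).

The boundary map ∂_2: C_2 → C_1 sends each 2-simplex [p,q,r] to [q,r] − [p,r] + [p,q]. For instance
  ∂abc = bc − ac + ab,
  ∂ace = ce − ae + ac.
As a 7×2 matrix over Z this has rank 2, with invariant factors (1,1).

From H_k ≅ ker(∂_k) / im(∂_{k+1}) we obtain:

  H_0: rank C_0 − rank ∂_1 = 5 − 4 = 1, and the invariant factors of ∂_1 are all 1, so H_0 = Z.
  H_1: rank ker ∂_1 − rank ∂_2 = (7 − 4) − 2 = 1, and the invariant factors of ∂_2 are all 1, so H_1 = Z.
  H_2: rank ker ∂_2 − rank ∂_3 = (2 − 2) − 0 = 0, and there is no ∂_3, so H_2 = 0.

As a check, the Euler characteristic is 5 − 7 + 2 = 0, which agrees with 1 − 1 + 0 = 0.

Hence the Betti numbers are b_0 = 1, b_1 = 1, b_2 = 0.

b_0 = 1, b_1 = 1, b_2 = 0.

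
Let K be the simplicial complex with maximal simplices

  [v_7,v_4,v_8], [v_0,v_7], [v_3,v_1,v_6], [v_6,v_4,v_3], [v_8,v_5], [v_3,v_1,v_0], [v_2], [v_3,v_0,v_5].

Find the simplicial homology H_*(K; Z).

H_0 ≅ Z^2,  H_1 ≅ Z^2,  H_2 = 0.

We work with the vertex ordering v_0 < v_1 < v_2 < v_3 < v_4 < v_5 < v_6 < v_7 < v_8. The simplices of K, each written with vertices in increasing order, are:

  0-simplices (9): [v_0], [v_1], [v_2], [v_3], [v_4], [v_5], [v_6], [v_7], [v_8]
  1-simplices (14): [v_0,v_1], [v_0,v_3], [v_0,v_5], [v_0,v_7], [v_1,v_3], [v_1,v_6], [v_3,v_4], [v_3,v_5], [v_3,v_6], [v_4,v_6], [v_4,v_7], [v_4,v_8], [v_5,v_8], [v_7,v_8]
  2-simplices (5): [v_0,v_1,v_3], [v_0,v_3,v_5], [v_1,v_3,v_6], [v_3,v_4,v_6], [v_4,v_7,v_8]

giving chain groups C_0 ≅ Z^9, C_1 ≅ Z^14, C_2 ≅ Z^5.

Boundary ∂_1: C_1 → C_0 sends each edge [p,q] (with p < q) to q − p. For instance
  ∂[v_3,v_6] = [v_6] − [v_3].
This gives a 9×14 integer matrix of rank 7; reducing to Smith normal form yields diagonal entries (1,1,1,1,1,1,1).

∂_2: C_2 → C_1 acts by ∂[p,q,r] = [q,r] − [p,r] + [p,q]. For instance
  ∂[v_0,v_1,v_3] = [v_1,v_3] − [v_0,v_3] + [v_0,v_1],
  ∂[v_1,v_3,v_6] = [v_3,v_6] − [v_1,v_6] + [v_1,v_3].
As a 14×5 matrix over Z this has rank 5, with invariant factors (1,1,1,1,1).

Computing H_k = (kernel of ∂_k) / (image of ∂_{k+1}):

  H_0: rank C_0 − rank ∂_1 = 9 − 7 = 2, and the invariant factors of ∂_1 are all 1, so H_0 ≅ Z^2.
  H_1: rank ker ∂_1 − rank ∂_2 = (14 − 7) − 5 = 2, and the invariant factors of ∂_2 are all 1, so H_1 ≅ Z^2.
  H_2: rank ker ∂_2 − rank ∂_3 = (5 − 5) − 0 = 0, and there is no ∂_3, so H_2 ≅ 0.

As a check, the Euler characteristic is 9 − 14 + 5 = 0, which agrees with 2 − 2 + 0 = 0.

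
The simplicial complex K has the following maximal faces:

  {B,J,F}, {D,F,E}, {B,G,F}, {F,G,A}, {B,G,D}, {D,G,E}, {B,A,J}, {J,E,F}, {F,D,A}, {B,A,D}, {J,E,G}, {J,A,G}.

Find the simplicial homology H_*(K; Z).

We work with the vertex ordering A < B < D < E < F < G < J. The simplices of K, each written with vertices in increasing order, are:

  0-simplices (7): A, B, D, E, F, G, J
  1-simplices (18): AB, AD, AF, AG, AJ, BD, BF, BG, BJ, DE, DF, DG, EF, EG, EJ, FG, FJ, GJ
  2-simplices (12): ABD, ABJ, ADF, AFG, AGJ, BDG, BFG, BFJ, DEF, DEG, EFJ, EGJ

giving chain groups C_0 ≅ Z^7, C_1 ≅ Z^18, C_2 ≅ Z^12.

∂_1: C_1 → C_0 is given by ∂[p,q] = [q] − [p].
The 7×18 boundary matrix has rank 6 and Smith normal form diag(1,1,1,1,1,1).

The boundary map ∂_2: C_2 → C_1 maps a triangle to the signed sum of its edges. For instance
  ∂DEG = EG − DG + DE,
  ∂ABJ = BJ − AJ + AB.
As a 18×12 matrix over Z this has rank 12, with invariant factors (1,1,1,1,1,1,1,1,1,1,1,2).

Reading off H_k = ker ∂_k / im ∂_{k+1}:

  H_0: rank C_0 − rank ∂_1 = 7 − 6 = 1, and the invariant factors of ∂_1 are all 1, so H_0 = Z.
  H_1: rank ker ∂_1 − rank ∂_2 = (18 − 6) − 12 = 0, and ∂_2 has invariant factor 2 > 1, so H_1 = Z/2Z.
  H_2: rank ker ∂_2 − rank ∂_3 = (12 − 12) − 0 = 0, and there is no ∂_3, so H_2 = 0.

As a check, the Euler characteristic is 7 − 18 + 12 = 1, which agrees with 1 − 0 + 0 = 1.

H_0 = Z,  H_1 = Z/2Z,  H_2 = 0.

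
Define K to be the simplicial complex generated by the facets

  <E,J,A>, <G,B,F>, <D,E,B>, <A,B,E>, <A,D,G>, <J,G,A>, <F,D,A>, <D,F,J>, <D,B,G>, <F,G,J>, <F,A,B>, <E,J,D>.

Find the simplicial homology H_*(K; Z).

We work with the vertex ordering A < B < D < E < F < G < J. The simplices of K, each written with vertices in increasing order, are:

  0-simplices (7): A, B, D, E, F, G, J
  1-simplices (18): AB, AD, AE, AF, AG, AJ, BD, BE, BF, BG, DE, DF, DG, DJ, EJ, FG, FJ, GJ
  2-simplices (12): ABE, ABF, ADF, ADG, AEJ, AGJ, BDE, BDG, BFG, DEJ, DFJ, FGJ

giving chain groups C_0 ≅ Z^7, C_1 ≅ Z^18, C_2 ≅ Z^12.

Boundary ∂_1: C_1 → C_0 sends each edge [p,q] (with p < q) to q − p. For instance
  ∂AD = D − A.
The resulting 7×18 matrix has rank 6, and its Smith normal form has invariant factors (1,1,1,1,1,1).

The boundary map ∂_2: C_2 → C_1 sends each 2-simplex [p,q,r] to [q,r] − [p,r] + [p,q]. For instance
  ∂BDE = DE − BE + BD,
  ∂ABE = BE − AE + AB.
The 18×12 boundary matrix has rank 12 and Smith normal form diag(1,1,1,1,1,1,1,1,1,1,1,2).

Now H_k = ker ∂_k / im ∂_{k+1}, so:

  H_0: rank C_0 − rank ∂_1 = 7 − 6 = 1, and the invariant factors of ∂_1 are all 1, so H_0 ≅ Z.
  H_1: rank ker ∂_1 − rank ∂_2 = (18 − 6) − 12 = 0, and ∂_2 has invariant factor 2 > 1, so H_1 ≅ Z/2.
  H_2: rank ker ∂_2 − rank ∂_3 = (12 − 12) − 0 = 0, and there is no ∂_3, so H_2 ≅ 0.

As a check, the Euler characteristic is 7 − 18 + 12 = 1, which agrees with 1 − 0 + 0 = 1.

H_0 = Z,  H_1 = Z/2,  H_2 = 0.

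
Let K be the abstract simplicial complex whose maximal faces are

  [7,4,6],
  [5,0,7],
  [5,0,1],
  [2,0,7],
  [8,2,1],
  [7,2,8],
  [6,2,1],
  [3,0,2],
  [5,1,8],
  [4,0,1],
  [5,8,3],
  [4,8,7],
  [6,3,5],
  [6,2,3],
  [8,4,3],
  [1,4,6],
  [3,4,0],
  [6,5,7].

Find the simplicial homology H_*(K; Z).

Fix the vertex order 0 < 1 < 2 < 3 < 4 < 5 < 6 < 7 < 8 and write every simplex with vertices in increasing order. Then dim K = 2 and the simplices of K are:

  0-simplices (9): [0], [1], [2], [3], [4], [5], [6], [7], [8]
  1-simplices (27): (27 of them)
  2-simplices (18): [0,1,4], [0,1,5], [0,2,3], [0,2,7], [0,3,4], [0,5,7], [1,2,6], [1,2,8], [1,4,6], [1,5,8], [2,3,6], [2,7,8], [3,4,8], [3,5,6], [3,5,8], [4,6,7], [4,7,8], [5,6,7]

giving chain groups C_0 ≅ Z^9, C_1 ≅ Z^27, C_2 ≅ Z^18.

The boundary map ∂_1: C_1 → C_0 is given by ∂[p,q] = [q] − [p].
As a 9×27 matrix over Z this has rank 8, with invariant factors (1,1,1,1,1,1,1,1).

The boundary map ∂_2: C_2 → C_1 acts by ∂[p,q,r] = [q,r] − [p,r] + [p,q]. For instance
  ∂[0,5,7] = [5,7] − [0,7] + [0,5],
  ∂[0,1,5] = [1,5] − [0,5] + [0,1].
As a 27×18 matrix over Z this has rank 17, with invariant factors (1,1,1,1,1,1,1,1,1,1,1,1,1,1,1,1,1).

Reading off H_k = ker ∂_k / im ∂_{k+1}:

  H_0: rank C_0 − rank ∂_1 = 9 − 8 = 1, and the invariant factors of ∂_1 are all 1, so H_0 = Z.
  H_1: rank ker ∂_1 − rank ∂_2 = (27 − 8) − 17 = 2, and the invariant factors of ∂_2 are all 1, so H_1 = Z^2.
  H_2: rank ker ∂_2 − rank ∂_3 = (18 − 17) − 0 = 1, and there is no ∂_3, so H_2 = Z.

As a check, the Euler characteristic is 9 − 27 + 18 = 0, which agrees with 1 − 2 + 1 = 0.
(K is a triangulation of the torus T^2.)

H_0 = Z,  H_1 = Z^2,  H_2 = Z.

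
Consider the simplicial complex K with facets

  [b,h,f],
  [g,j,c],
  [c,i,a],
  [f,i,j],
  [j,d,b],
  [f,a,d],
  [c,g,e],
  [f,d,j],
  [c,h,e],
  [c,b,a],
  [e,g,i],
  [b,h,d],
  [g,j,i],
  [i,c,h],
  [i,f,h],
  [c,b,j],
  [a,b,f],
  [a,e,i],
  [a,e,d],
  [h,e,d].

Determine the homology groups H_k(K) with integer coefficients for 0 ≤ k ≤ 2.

Take the total order a < b < c < d < e < f < g < h < i < j on the vertex set. Then K (dimension 2) consists of the simplices:

  0-simplices (10): a, b, c, d, e, f, g, h, i, j
  1-simplices (30): ab, ac, ad, ae, af, ai, bc, bd, bf, bh, bj, ce, cg, ch, ci, cj, de, df, dh, dj, eg, eh, ei, fh, fi, fj, gi, gj, hi, ij
  2-simplices (20): abc, abf, aci, ade, adf, aei, bcj, bdh, bdj, bfh, ceg, ceh, cgj, chi, deh, dfj, egi, fhi, fij, gij

Hence C_0 ≅ Z^10, C_1 ≅ Z^30, C_2 ≅ Z^20.

The boundary map ∂_1: C_1 → C_0 maps an edge to its endpoints' difference, ∂[p,q] = q − p. For instance
  ∂bc = c − b.
The 10×30 boundary matrix has rank 9 and Smith normal form diag(1,1,1,1,1,1,1,1,1).

Boundary ∂_2: C_2 → C_1 maps a triangle to the signed sum of its edges. For instance
  ∂aci = ci − ai + ac,
  ∂egi = gi − ei + eg.
This gives a 30×20 integer matrix of rank 20; reducing to Smith normal form yields diagonal entries (1,1,1,1,1,1,1,1,1,1,1,1,1,1,1,1,1,1,1,2).

Now H_k = ker ∂_k / im ∂_{k+1}, so:

  H_0: rank C_0 − rank ∂_1 = 10 − 9 = 1, and the invariant factors of ∂_1 are all 1, so H_0 ≅ Z.
  H_1: rank ker ∂_1 − rank ∂_2 = (30 − 9) − 20 = 1, and ∂_2 has invariant factor 2 > 1, so H_1 ≅ Z ⊕ Z/2Z.
  H_2: rank ker ∂_2 − rank ∂_3 = (20 − 20) − 0 = 0, and there is no ∂_3, so H_2 ≅ 0.

(K is a triangulation of the Klein bottle.)

H_0 ≅ Z,  H_1 ≅ Z ⊕ Z/2Z,  H_2 = 0.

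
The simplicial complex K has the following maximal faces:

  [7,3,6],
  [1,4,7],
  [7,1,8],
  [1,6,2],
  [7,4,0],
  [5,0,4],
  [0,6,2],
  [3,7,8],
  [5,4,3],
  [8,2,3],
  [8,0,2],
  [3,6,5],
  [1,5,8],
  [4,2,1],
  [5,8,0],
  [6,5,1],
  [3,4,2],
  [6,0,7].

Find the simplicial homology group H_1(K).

Fix the vertex order 0 < 1 < 2 < 3 < 4 < 5 < 6 < 7 < 8 and write every simplex with vertices in increasing order. Then dim K = 2 and the simplices of K are:

  0-simplices (9): [0], [1], [2], [3], [4], [5], [6], [7], [8]
  1-simplices (27): (27 of them)
  2-simplices (18): [0,2,6], [0,2,8], [0,4,5], [0,4,7], [0,5,8], [0,6,7], [1,2,4], [1,2,6], [1,4,7], [1,5,6], [1,5,8], [1,7,8], [2,3,4], [2,3,8], [3,4,5], [3,5,6], [3,6,7], [3,7,8]

Hence C_0 ≅ Z^9, C_1 ≅ Z^27, C_2 ≅ Z^18.

Boundary ∂_1: C_1 → C_0 sends each edge [p,q] (with p < q) to q − p. For instance
  ∂[3,5] = [5] − [3].
The resulting 9×27 matrix has rank 8, and its Smith normal form has invariant factors (1,1,1,1,1,1,1,1).

∂_2: C_2 → C_1 acts by ∂[p,q,r] = [q,r] − [p,r] + [p,q]. For instance
  ∂[0,2,8] = [2,8] − [0,8] + [0,2],
  ∂[0,5,8] = [5,8] − [0,8] + [0,5].
This gives a 27×18 integer matrix of rank 17; reducing to Smith normal form yields diagonal entries (1,1,1,1,1,1,1,1,1,1,1,1,1,1,1,1,1).

Reading off H_k = ker ∂_k / im ∂_{k+1}:

  H_1: rank ker ∂_1 − rank ∂_2 = (27 − 8) − 17 = 2, and the invariant factors of ∂_2 are all 1, so H_1 = Z^2.

(K is a triangulation of the torus T^2.)

H_1 ≅ Z^2.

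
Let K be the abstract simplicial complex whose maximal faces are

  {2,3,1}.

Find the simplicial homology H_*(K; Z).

Take the total order 1 < 2 < 3 on the vertex set. Then K (dimension 2) consists of the simplices:

  0-simplices (3): [1], [2], [3]
  1-simplices (3): [1,2], [1,3], [2,3]
  2-simplices (1): [1,2,3]

Hence C_0 ≅ Z^3, C_1 ≅ Z^3, C_2 ≅ Z^1.

Boundary ∂_1: C_1 → C_0 maps an edge to its endpoints' difference, ∂[p,q] = q − p. For instance
  ∂[1,2] = [2] − [1].
The resulting 3×3 matrix has rank 2, and its Smith normal form has invariant factors (1,1).

∂_2: C_2 → C_1 maps a triangle to the signed sum of its edges. For instance
  ∂[1,2,3] = [2,3] − [1,3] + [1,2].
As a 3×1 matrix over Z this has rank 1, with invariant factors (1).

Computing H_k = (kernel of ∂_k) / (image of ∂_{k+1}):

  H_0: rank C_0 − rank ∂_1 = 3 − 2 = 1, and the invariant factors of ∂_1 are all 1, so H_0 ≅ Z.
  H_1: rank ker ∂_1 − rank ∂_2 = (3 − 2) − 1 = 0, and the invariant factors of ∂_2 are all 1, so H_1 ≅ 0.
  H_2: rank ker ∂_2 − rank ∂_3 = (1 − 1) − 0 = 0, and there is no ∂_3, so H_2 ≅ 0.

As a check, the Euler characteristic is 3 − 3 + 1 = 1, which agrees with 1 − 0 + 0 = 1.

H_0 = Z,  H_1 = 0,  H_2 = 0.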